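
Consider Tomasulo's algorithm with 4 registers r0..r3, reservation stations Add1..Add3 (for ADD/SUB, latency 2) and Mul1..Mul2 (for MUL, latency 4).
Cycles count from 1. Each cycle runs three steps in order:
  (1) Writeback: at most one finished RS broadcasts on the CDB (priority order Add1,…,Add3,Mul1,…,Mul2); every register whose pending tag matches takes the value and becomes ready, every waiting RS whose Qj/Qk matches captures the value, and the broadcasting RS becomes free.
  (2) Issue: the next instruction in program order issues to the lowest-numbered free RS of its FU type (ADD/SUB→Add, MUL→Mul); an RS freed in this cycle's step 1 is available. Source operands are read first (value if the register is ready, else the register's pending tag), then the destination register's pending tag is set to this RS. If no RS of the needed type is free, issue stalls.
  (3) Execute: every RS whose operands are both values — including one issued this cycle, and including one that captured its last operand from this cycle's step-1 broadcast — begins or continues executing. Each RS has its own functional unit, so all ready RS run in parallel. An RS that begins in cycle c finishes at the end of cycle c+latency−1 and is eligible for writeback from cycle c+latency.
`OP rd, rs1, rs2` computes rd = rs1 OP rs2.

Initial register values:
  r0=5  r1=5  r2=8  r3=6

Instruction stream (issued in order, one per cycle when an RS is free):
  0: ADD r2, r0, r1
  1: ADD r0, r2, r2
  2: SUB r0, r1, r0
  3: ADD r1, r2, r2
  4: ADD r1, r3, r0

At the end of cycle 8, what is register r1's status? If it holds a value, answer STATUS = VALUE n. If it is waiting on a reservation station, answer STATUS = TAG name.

  c1: issue ADD r2<-Add1  regs: r0:5,r1:5,r2:Add1,r3:6
  c2: issue ADD r0<-Add2  regs: r0:Add2,r1:5,r2:Add1,r3:6
  c3: CDB Add1=10; issue SUB r0<-Add1  regs: r0:Add1,r1:5,r2:10,r3:6
  c4: issue ADD r1<-Add3  regs: r0:Add1,r1:Add3,r2:10,r3:6
  c5: CDB Add2=20; issue ADD r1<-Add2  regs: r0:Add1,r1:Add2,r2:10,r3:6
  c6: CDB Add3=20  regs: r0:Add1,r1:Add2,r2:10,r3:6
  c7: CDB Add1=-15  regs: r0:-15,r1:Add2,r2:10,r3:6
  c8: -  regs: r0:-15,r1:Add2,r2:10,r3:6

STATUS = TAG Add2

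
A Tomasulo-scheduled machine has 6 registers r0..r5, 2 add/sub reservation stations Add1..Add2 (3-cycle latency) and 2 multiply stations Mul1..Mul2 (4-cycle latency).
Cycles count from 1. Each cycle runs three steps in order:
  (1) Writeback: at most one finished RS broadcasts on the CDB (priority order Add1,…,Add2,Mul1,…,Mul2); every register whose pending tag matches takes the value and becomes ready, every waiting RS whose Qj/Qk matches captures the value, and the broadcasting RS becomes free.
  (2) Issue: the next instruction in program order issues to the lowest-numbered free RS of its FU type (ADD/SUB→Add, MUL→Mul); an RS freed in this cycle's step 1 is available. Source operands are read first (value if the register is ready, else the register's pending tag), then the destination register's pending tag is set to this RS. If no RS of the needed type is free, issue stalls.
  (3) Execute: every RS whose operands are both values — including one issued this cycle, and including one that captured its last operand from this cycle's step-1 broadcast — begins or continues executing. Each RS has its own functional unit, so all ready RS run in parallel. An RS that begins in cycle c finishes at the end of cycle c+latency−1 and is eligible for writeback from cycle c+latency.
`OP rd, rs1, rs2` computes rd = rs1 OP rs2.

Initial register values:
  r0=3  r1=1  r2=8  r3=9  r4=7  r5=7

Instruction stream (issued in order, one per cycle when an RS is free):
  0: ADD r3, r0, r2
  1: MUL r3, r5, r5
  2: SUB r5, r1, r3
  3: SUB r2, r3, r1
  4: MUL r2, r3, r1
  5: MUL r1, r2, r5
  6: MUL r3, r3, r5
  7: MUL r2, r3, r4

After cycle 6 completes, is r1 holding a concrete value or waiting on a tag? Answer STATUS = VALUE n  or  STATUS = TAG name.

c1: issue ADD r3<-Add1 | r0:3,r1:1,r2:8,r3:Add1,r4:7,r5:7
c2: issue MUL r3<-Mul1 | r0:3,r1:1,r2:8,r3:Mul1,r4:7,r5:7
c3: issue SUB r5<-Add2 | r0:3,r1:1,r2:8,r3:Mul1,r4:7,r5:Add2
c4: CDB Add1=11; issue SUB r2<-Add1 | r0:3,r1:1,r2:Add1,r3:Mul1,r4:7,r5:Add2
c5: issue MUL r2<-Mul2 | r0:3,r1:1,r2:Mul2,r3:Mul1,r4:7,r5:Add2
c6: CDB Mul1=49; issue MUL r1<-Mul1 | r0:3,r1:Mul1,r2:Mul2,r3:49,r4:7,r5:Add2

STATUS = TAG Mul1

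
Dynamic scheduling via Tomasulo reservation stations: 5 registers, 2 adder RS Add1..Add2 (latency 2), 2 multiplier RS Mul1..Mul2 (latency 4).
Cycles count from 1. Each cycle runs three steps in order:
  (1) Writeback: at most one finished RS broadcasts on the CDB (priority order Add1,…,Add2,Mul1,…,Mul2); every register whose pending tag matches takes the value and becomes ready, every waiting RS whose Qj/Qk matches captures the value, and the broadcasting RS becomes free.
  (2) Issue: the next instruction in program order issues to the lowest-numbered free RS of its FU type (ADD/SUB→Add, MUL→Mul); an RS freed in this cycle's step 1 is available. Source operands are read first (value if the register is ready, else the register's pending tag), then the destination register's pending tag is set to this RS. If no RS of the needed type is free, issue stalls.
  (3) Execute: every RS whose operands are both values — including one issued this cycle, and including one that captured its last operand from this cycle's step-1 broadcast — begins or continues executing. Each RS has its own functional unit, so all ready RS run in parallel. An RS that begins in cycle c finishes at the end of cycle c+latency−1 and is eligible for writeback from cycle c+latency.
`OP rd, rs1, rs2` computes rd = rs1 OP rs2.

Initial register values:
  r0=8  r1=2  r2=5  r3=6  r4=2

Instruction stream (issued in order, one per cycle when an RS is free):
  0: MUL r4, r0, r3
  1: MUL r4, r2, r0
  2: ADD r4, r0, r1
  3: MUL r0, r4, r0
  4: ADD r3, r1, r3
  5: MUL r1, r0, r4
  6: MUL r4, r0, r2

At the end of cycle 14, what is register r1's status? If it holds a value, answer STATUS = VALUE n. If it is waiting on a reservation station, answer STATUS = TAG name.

STATUS = TAG Mul2

c1: issue MUL r4<-Mul1 | r0:8,r1:2,r2:5,r3:6,r4:Mul1
c2: issue MUL r4<-Mul2 | r0:8,r1:2,r2:5,r3:6,r4:Mul2
c3: issue ADD r4<-Add1 | r0:8,r1:2,r2:5,r3:6,r4:Add1
c4: stall | r0:8,r1:2,r2:5,r3:6,r4:Add1
c5: CDB Add1=10; stall | r0:8,r1:2,r2:5,r3:6,r4:10
c6: CDB Mul1=48; issue MUL r0<-Mul1 | r0:Mul1,r1:2,r2:5,r3:6,r4:10
c7: CDB Mul2=40; issue ADD r3<-Add1 | r0:Mul1,r1:2,r2:5,r3:Add1,r4:10
c8: issue MUL r1<-Mul2 | r0:Mul1,r1:Mul2,r2:5,r3:Add1,r4:10
c9: CDB Add1=8; stall | r0:Mul1,r1:Mul2,r2:5,r3:8,r4:10
c10: CDB Mul1=80; issue MUL r4<-Mul1 | r0:80,r1:Mul2,r2:5,r3:8,r4:Mul1
c11: - | r0:80,r1:Mul2,r2:5,r3:8,r4:Mul1
c12: - | r0:80,r1:Mul2,r2:5,r3:8,r4:Mul1
c13: - | r0:80,r1:Mul2,r2:5,r3:8,r4:Mul1
c14: CDB Mul1=400 | r0:80,r1:Mul2,r2:5,r3:8,r4:400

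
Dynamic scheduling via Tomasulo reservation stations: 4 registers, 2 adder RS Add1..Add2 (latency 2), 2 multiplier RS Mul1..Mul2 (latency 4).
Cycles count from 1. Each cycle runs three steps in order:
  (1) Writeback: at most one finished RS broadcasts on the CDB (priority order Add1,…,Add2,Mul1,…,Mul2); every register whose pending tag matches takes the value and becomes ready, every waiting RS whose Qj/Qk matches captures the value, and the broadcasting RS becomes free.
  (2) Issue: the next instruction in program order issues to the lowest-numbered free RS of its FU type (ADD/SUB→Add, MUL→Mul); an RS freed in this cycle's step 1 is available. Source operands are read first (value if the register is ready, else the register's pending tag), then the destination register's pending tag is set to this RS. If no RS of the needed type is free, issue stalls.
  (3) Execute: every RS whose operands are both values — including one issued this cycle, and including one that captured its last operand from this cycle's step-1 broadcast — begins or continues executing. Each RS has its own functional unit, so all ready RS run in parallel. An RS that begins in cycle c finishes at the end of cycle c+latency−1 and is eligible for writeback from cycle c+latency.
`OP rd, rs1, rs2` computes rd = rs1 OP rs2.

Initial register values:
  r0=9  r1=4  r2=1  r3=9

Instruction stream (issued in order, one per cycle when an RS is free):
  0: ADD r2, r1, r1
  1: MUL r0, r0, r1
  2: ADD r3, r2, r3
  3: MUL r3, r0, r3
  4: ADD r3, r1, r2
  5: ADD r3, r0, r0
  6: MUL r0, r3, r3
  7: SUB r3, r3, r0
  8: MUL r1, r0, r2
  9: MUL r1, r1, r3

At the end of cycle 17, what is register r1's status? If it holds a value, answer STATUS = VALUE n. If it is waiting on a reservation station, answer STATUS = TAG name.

STATUS = TAG Mul1

c1: issue ADD r2<-Add1 | r0:9,r1:4,r2:Add1,r3:9
c2: issue MUL r0<-Mul1 | r0:Mul1,r1:4,r2:Add1,r3:9
c3: CDB Add1=8; issue ADD r3<-Add1 | r0:Mul1,r1:4,r2:8,r3:Add1
c4: issue MUL r3<-Mul2 | r0:Mul1,r1:4,r2:8,r3:Mul2
c5: CDB Add1=17; issue ADD r3<-Add1 | r0:Mul1,r1:4,r2:8,r3:Add1
c6: CDB Mul1=36; issue ADD r3<-Add2 | r0:36,r1:4,r2:8,r3:Add2
c7: CDB Add1=12; issue MUL r0<-Mul1 | r0:Mul1,r1:4,r2:8,r3:Add2
c8: CDB Add2=72; issue SUB r3<-Add1 | r0:Mul1,r1:4,r2:8,r3:Add1
c9: stall | r0:Mul1,r1:4,r2:8,r3:Add1
c10: CDB Mul2=612; issue MUL r1<-Mul2 | r0:Mul1,r1:Mul2,r2:8,r3:Add1
c11: stall | r0:Mul1,r1:Mul2,r2:8,r3:Add1
c12: CDB Mul1=5184; issue MUL r1<-Mul1 | r0:5184,r1:Mul1,r2:8,r3:Add1
c13: - | r0:5184,r1:Mul1,r2:8,r3:Add1
c14: CDB Add1=-5112 | r0:5184,r1:Mul1,r2:8,r3:-5112
c15: - | r0:5184,r1:Mul1,r2:8,r3:-5112
c16: CDB Mul2=41472 | r0:5184,r1:Mul1,r2:8,r3:-5112
c17: - | r0:5184,r1:Mul1,r2:8,r3:-5112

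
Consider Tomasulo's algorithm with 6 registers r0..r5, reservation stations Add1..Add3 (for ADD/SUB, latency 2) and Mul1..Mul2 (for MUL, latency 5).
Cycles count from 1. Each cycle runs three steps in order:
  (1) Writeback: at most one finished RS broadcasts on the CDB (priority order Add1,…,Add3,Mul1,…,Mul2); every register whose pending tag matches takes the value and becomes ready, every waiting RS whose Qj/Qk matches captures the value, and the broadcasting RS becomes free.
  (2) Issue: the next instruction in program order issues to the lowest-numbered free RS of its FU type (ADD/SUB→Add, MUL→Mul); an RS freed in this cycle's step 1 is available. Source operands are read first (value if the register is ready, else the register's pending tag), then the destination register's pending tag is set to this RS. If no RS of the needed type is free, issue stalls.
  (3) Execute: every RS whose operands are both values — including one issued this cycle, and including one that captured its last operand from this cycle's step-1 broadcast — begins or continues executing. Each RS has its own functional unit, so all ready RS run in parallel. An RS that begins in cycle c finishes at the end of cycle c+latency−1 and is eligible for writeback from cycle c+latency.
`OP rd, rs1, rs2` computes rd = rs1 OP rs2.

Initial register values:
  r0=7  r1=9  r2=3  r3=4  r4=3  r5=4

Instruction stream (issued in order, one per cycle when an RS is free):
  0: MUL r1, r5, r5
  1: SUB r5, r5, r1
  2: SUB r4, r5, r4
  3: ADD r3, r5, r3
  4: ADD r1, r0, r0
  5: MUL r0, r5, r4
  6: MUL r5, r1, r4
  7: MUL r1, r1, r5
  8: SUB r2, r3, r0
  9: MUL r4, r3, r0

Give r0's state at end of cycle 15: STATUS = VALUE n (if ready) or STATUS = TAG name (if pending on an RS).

STATUS = TAG Mul1

cycle 1: issue MUL r1<-Mul1 // r0:7,r1:Mul1,r2:3,r3:4,r4:3,r5:4
cycle 2: issue SUB r5<-Add1 // r0:7,r1:Mul1,r2:3,r3:4,r4:3,r5:Add1
cycle 3: issue SUB r4<-Add2 // r0:7,r1:Mul1,r2:3,r3:4,r4:Add2,r5:Add1
cycle 4: issue ADD r3<-Add3 // r0:7,r1:Mul1,r2:3,r3:Add3,r4:Add2,r5:Add1
cycle 5: stall // r0:7,r1:Mul1,r2:3,r3:Add3,r4:Add2,r5:Add1
cycle 6: CDB Mul1=16; stall // r0:7,r1:16,r2:3,r3:Add3,r4:Add2,r5:Add1
cycle 7: stall // r0:7,r1:16,r2:3,r3:Add3,r4:Add2,r5:Add1
cycle 8: CDB Add1=-12; issue ADD r1<-Add1 // r0:7,r1:Add1,r2:3,r3:Add3,r4:Add2,r5:-12
cycle 9: issue MUL r0<-Mul1 // r0:Mul1,r1:Add1,r2:3,r3:Add3,r4:Add2,r5:-12
cycle 10: CDB Add1=14; issue MUL r5<-Mul2 // r0:Mul1,r1:14,r2:3,r3:Add3,r4:Add2,r5:Mul2
cycle 11: CDB Add2=-15; stall // r0:Mul1,r1:14,r2:3,r3:Add3,r4:-15,r5:Mul2
cycle 12: CDB Add3=-8; stall // r0:Mul1,r1:14,r2:3,r3:-8,r4:-15,r5:Mul2
cycle 13: stall // r0:Mul1,r1:14,r2:3,r3:-8,r4:-15,r5:Mul2
cycle 14: stall // r0:Mul1,r1:14,r2:3,r3:-8,r4:-15,r5:Mul2
cycle 15: stall // r0:Mul1,r1:14,r2:3,r3:-8,r4:-15,r5:Mul2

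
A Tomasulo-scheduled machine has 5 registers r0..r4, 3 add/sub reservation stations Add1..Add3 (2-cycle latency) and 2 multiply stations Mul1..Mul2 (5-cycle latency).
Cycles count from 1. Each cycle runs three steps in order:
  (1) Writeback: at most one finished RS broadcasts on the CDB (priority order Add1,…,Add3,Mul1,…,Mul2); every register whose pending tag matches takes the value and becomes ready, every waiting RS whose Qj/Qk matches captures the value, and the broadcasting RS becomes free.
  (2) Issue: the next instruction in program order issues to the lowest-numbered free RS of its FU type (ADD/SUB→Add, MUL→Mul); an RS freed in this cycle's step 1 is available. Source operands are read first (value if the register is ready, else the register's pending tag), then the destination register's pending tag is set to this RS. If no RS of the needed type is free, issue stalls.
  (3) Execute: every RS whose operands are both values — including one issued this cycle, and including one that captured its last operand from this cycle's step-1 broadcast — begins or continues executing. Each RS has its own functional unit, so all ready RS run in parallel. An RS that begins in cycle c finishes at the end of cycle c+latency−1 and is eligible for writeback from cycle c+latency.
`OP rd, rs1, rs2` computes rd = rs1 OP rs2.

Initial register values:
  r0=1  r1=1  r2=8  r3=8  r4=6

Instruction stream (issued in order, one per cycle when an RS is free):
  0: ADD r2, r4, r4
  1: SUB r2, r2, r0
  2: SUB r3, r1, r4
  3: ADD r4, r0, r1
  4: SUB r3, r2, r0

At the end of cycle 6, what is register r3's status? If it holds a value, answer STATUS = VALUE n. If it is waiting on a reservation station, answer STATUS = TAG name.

STATUS = TAG Add1

cycle 1: issue ADD r2<-Add1 // r0:1,r1:1,r2:Add1,r3:8,r4:6
cycle 2: issue SUB r2<-Add2 // r0:1,r1:1,r2:Add2,r3:8,r4:6
cycle 3: CDB Add1=12; issue SUB r3<-Add1 // r0:1,r1:1,r2:Add2,r3:Add1,r4:6
cycle 4: issue ADD r4<-Add3 // r0:1,r1:1,r2:Add2,r3:Add1,r4:Add3
cycle 5: CDB Add1=-5; issue SUB r3<-Add1 // r0:1,r1:1,r2:Add2,r3:Add1,r4:Add3
cycle 6: CDB Add2=11 // r0:1,r1:1,r2:11,r3:Add1,r4:Add3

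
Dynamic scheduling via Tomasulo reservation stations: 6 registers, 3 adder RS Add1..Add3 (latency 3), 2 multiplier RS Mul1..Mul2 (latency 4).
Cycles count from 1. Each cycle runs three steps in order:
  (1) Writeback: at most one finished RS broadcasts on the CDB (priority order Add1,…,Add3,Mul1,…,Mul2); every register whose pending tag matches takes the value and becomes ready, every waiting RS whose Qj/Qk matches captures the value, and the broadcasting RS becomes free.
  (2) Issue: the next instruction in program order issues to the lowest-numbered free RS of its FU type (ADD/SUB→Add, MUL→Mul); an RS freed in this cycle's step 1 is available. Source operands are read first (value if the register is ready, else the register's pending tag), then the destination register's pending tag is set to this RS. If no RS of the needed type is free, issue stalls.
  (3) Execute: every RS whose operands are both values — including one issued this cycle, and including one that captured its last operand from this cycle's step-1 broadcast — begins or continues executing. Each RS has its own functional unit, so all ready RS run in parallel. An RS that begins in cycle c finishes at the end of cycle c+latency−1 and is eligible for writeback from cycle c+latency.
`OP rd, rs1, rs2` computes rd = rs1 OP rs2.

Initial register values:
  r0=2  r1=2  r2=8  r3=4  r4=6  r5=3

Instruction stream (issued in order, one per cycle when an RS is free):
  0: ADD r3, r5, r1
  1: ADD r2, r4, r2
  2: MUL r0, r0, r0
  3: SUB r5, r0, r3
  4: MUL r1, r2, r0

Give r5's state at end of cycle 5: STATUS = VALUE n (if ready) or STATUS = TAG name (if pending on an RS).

STATUS = TAG Add1

  c1: issue ADD r3<-Add1  regs: r0:2,r1:2,r2:8,r3:Add1,r4:6,r5:3
  c2: issue ADD r2<-Add2  regs: r0:2,r1:2,r2:Add2,r3:Add1,r4:6,r5:3
  c3: issue MUL r0<-Mul1  regs: r0:Mul1,r1:2,r2:Add2,r3:Add1,r4:6,r5:3
  c4: CDB Add1=5; issue SUB r5<-Add1  regs: r0:Mul1,r1:2,r2:Add2,r3:5,r4:6,r5:Add1
  c5: CDB Add2=14; issue MUL r1<-Mul2  regs: r0:Mul1,r1:Mul2,r2:14,r3:5,r4:6,r5:Add1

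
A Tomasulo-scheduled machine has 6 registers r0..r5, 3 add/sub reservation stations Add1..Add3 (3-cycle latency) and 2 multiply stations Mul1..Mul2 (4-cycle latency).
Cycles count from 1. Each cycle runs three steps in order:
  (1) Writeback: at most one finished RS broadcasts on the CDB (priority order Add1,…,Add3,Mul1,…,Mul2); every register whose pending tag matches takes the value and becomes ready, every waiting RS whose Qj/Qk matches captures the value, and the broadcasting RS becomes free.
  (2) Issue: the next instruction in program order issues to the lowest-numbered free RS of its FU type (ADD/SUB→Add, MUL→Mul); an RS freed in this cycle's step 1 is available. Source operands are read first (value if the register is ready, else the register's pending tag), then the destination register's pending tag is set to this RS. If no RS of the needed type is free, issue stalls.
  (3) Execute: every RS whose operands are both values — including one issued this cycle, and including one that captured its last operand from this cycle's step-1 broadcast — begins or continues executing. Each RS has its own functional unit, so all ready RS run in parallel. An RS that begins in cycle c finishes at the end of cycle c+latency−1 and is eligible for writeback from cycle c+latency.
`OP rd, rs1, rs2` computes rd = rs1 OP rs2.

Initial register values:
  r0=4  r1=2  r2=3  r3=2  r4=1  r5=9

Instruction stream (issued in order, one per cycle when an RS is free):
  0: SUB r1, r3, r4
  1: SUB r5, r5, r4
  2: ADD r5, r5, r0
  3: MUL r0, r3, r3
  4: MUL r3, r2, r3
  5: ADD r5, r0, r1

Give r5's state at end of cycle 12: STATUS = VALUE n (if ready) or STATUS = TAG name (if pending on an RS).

c1: issue SUB r1<-Add1 | r0:4,r1:Add1,r2:3,r3:2,r4:1,r5:9
c2: issue SUB r5<-Add2 | r0:4,r1:Add1,r2:3,r3:2,r4:1,r5:Add2
c3: issue ADD r5<-Add3 | r0:4,r1:Add1,r2:3,r3:2,r4:1,r5:Add3
c4: CDB Add1=1; issue MUL r0<-Mul1 | r0:Mul1,r1:1,r2:3,r3:2,r4:1,r5:Add3
c5: CDB Add2=8; issue MUL r3<-Mul2 | r0:Mul1,r1:1,r2:3,r3:Mul2,r4:1,r5:Add3
c6: issue ADD r5<-Add1 | r0:Mul1,r1:1,r2:3,r3:Mul2,r4:1,r5:Add1
c7: - | r0:Mul1,r1:1,r2:3,r3:Mul2,r4:1,r5:Add1
c8: CDB Add3=12 | r0:Mul1,r1:1,r2:3,r3:Mul2,r4:1,r5:Add1
c9: CDB Mul1=4 | r0:4,r1:1,r2:3,r3:Mul2,r4:1,r5:Add1
c10: CDB Mul2=6 | r0:4,r1:1,r2:3,r3:6,r4:1,r5:Add1
c11: - | r0:4,r1:1,r2:3,r3:6,r4:1,r5:Add1
c12: CDB Add1=5 | r0:4,r1:1,r2:3,r3:6,r4:1,r5:5

STATUS = VALUE 5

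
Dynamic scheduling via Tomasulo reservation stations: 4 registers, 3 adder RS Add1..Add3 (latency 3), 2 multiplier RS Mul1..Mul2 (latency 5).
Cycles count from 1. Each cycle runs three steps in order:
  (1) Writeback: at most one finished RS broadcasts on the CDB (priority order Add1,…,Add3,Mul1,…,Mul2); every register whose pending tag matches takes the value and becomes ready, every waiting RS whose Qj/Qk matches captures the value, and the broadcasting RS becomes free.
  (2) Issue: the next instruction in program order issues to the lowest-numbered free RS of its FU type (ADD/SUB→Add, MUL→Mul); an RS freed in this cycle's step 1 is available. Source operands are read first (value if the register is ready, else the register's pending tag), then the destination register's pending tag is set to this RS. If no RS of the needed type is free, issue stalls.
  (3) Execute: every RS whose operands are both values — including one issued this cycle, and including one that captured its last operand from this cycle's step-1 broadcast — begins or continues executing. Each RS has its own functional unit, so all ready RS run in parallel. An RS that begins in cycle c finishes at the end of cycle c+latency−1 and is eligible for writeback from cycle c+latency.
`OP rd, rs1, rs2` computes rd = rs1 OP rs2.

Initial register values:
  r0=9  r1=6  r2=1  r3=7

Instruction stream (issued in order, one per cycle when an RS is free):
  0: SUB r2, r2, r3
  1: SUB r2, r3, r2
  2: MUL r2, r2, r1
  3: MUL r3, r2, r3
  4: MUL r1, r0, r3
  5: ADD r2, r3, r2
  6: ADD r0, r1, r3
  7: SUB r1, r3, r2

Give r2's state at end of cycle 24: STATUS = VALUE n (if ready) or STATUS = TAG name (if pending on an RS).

STATUS = VALUE 624

  c1: issue SUB r2<-Add1  regs: r0:9,r1:6,r2:Add1,r3:7
  c2: issue SUB r2<-Add2  regs: r0:9,r1:6,r2:Add2,r3:7
  c3: issue MUL r2<-Mul1  regs: r0:9,r1:6,r2:Mul1,r3:7
  c4: CDB Add1=-6; issue MUL r3<-Mul2  regs: r0:9,r1:6,r2:Mul1,r3:Mul2
  c5: stall  regs: r0:9,r1:6,r2:Mul1,r3:Mul2
  c6: stall  regs: r0:9,r1:6,r2:Mul1,r3:Mul2
  c7: CDB Add2=13; stall  regs: r0:9,r1:6,r2:Mul1,r3:Mul2
  c8: stall  regs: r0:9,r1:6,r2:Mul1,r3:Mul2
  c9: stall  regs: r0:9,r1:6,r2:Mul1,r3:Mul2
  c10: stall  regs: r0:9,r1:6,r2:Mul1,r3:Mul2
  c11: stall  regs: r0:9,r1:6,r2:Mul1,r3:Mul2
  c12: CDB Mul1=78; issue MUL r1<-Mul1  regs: r0:9,r1:Mul1,r2:78,r3:Mul2
  c13: issue ADD r2<-Add1  regs: r0:9,r1:Mul1,r2:Add1,r3:Mul2
  c14: issue ADD r0<-Add2  regs: r0:Add2,r1:Mul1,r2:Add1,r3:Mul2
  c15: issue SUB r1<-Add3  regs: r0:Add2,r1:Add3,r2:Add1,r3:Mul2
  c16: -  regs: r0:Add2,r1:Add3,r2:Add1,r3:Mul2
  c17: CDB Mul2=546  regs: r0:Add2,r1:Add3,r2:Add1,r3:546
  c18: -  regs: r0:Add2,r1:Add3,r2:Add1,r3:546
  c19: -  regs: r0:Add2,r1:Add3,r2:Add1,r3:546
  c20: CDB Add1=624  regs: r0:Add2,r1:Add3,r2:624,r3:546
  c21: -  regs: r0:Add2,r1:Add3,r2:624,r3:546
  c22: CDB Mul1=4914  regs: r0:Add2,r1:Add3,r2:624,r3:546
  c23: CDB Add3=-78  regs: r0:Add2,r1:-78,r2:624,r3:546
  c24: -  regs: r0:Add2,r1:-78,r2:624,r3:546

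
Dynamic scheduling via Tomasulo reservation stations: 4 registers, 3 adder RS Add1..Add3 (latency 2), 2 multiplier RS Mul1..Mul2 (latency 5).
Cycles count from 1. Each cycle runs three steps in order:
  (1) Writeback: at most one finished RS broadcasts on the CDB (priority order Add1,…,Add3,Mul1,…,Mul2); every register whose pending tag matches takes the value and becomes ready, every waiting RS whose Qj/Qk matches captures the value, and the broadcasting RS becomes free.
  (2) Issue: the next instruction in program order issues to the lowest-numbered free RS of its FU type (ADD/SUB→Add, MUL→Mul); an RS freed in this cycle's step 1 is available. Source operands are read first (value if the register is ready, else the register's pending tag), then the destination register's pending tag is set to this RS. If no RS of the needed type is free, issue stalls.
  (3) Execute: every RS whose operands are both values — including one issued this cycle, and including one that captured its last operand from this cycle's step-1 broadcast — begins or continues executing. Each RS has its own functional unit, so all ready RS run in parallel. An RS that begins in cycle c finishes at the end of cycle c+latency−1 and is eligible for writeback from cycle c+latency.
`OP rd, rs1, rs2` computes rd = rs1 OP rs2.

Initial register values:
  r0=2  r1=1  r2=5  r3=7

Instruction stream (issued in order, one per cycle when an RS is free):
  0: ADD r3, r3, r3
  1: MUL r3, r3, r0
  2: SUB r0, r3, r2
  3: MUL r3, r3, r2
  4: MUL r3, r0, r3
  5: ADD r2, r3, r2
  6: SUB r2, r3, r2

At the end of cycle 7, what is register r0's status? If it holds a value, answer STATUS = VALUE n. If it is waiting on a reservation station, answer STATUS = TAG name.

cycle 1: issue ADD r3<-Add1 // r0:2,r1:1,r2:5,r3:Add1
cycle 2: issue MUL r3<-Mul1 // r0:2,r1:1,r2:5,r3:Mul1
cycle 3: CDB Add1=14; issue SUB r0<-Add1 // r0:Add1,r1:1,r2:5,r3:Mul1
cycle 4: issue MUL r3<-Mul2 // r0:Add1,r1:1,r2:5,r3:Mul2
cycle 5: stall // r0:Add1,r1:1,r2:5,r3:Mul2
cycle 6: stall // r0:Add1,r1:1,r2:5,r3:Mul2
cycle 7: stall // r0:Add1,r1:1,r2:5,r3:Mul2

STATUS = TAG Add1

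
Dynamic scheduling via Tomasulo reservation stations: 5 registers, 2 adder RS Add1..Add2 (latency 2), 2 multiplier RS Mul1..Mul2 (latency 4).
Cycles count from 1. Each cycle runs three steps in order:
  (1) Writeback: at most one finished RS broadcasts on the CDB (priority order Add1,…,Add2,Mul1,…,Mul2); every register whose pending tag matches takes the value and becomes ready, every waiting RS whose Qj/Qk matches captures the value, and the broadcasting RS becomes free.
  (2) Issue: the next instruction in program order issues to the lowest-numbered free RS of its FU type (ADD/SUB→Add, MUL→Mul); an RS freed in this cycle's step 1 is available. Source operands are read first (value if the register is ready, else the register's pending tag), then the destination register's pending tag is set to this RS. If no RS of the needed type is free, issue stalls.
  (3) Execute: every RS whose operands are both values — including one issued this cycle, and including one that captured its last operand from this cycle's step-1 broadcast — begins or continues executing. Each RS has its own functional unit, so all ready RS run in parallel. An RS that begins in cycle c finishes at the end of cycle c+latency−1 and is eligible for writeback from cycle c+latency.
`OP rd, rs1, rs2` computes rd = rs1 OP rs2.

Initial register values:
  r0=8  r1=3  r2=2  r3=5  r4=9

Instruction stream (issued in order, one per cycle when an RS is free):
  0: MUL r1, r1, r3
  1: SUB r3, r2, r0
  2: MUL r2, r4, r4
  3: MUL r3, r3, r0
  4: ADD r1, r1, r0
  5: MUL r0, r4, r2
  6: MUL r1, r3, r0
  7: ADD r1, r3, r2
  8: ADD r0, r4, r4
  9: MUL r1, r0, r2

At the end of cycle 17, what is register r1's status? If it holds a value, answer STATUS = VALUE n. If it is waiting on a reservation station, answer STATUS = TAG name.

STATUS = VALUE 1458

cycle 1: issue MUL r1<-Mul1 // r0:8,r1:Mul1,r2:2,r3:5,r4:9
cycle 2: issue SUB r3<-Add1 // r0:8,r1:Mul1,r2:2,r3:Add1,r4:9
cycle 3: issue MUL r2<-Mul2 // r0:8,r1:Mul1,r2:Mul2,r3:Add1,r4:9
cycle 4: CDB Add1=-6; stall // r0:8,r1:Mul1,r2:Mul2,r3:-6,r4:9
cycle 5: CDB Mul1=15; issue MUL r3<-Mul1 // r0:8,r1:15,r2:Mul2,r3:Mul1,r4:9
cycle 6: issue ADD r1<-Add1 // r0:8,r1:Add1,r2:Mul2,r3:Mul1,r4:9
cycle 7: CDB Mul2=81; issue MUL r0<-Mul2 // r0:Mul2,r1:Add1,r2:81,r3:Mul1,r4:9
cycle 8: CDB Add1=23; stall // r0:Mul2,r1:23,r2:81,r3:Mul1,r4:9
cycle 9: CDB Mul1=-48; issue MUL r1<-Mul1 // r0:Mul2,r1:Mul1,r2:81,r3:-48,r4:9
cycle 10: issue ADD r1<-Add1 // r0:Mul2,r1:Add1,r2:81,r3:-48,r4:9
cycle 11: CDB Mul2=729; issue ADD r0<-Add2 // r0:Add2,r1:Add1,r2:81,r3:-48,r4:9
cycle 12: CDB Add1=33; issue MUL r1<-Mul2 // r0:Add2,r1:Mul2,r2:81,r3:-48,r4:9
cycle 13: CDB Add2=18 // r0:18,r1:Mul2,r2:81,r3:-48,r4:9
cycle 14: - // r0:18,r1:Mul2,r2:81,r3:-48,r4:9
cycle 15: CDB Mul1=-34992 // r0:18,r1:Mul2,r2:81,r3:-48,r4:9
cycle 16: - // r0:18,r1:Mul2,r2:81,r3:-48,r4:9
cycle 17: CDB Mul2=1458 // r0:18,r1:1458,r2:81,r3:-48,r4:9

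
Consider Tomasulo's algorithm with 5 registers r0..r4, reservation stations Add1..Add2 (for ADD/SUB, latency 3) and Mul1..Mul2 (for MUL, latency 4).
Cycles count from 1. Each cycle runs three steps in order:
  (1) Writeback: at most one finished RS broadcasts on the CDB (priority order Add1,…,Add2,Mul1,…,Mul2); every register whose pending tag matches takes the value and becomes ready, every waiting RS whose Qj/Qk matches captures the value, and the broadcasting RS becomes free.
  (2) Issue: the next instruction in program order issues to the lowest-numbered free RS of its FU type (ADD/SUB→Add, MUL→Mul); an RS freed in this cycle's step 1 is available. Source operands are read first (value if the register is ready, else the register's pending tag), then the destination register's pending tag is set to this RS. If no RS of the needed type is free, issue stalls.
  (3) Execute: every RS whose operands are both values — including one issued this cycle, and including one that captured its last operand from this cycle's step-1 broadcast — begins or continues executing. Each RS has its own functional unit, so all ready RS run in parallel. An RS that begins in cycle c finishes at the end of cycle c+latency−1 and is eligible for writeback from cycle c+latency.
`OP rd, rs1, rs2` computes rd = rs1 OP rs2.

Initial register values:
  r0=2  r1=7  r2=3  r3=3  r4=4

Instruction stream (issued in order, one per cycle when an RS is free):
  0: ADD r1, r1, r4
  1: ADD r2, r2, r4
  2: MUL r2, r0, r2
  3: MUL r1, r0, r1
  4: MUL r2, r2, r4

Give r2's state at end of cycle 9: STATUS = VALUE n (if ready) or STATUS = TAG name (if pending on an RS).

cycle 1: issue ADD r1<-Add1 // r0:2,r1:Add1,r2:3,r3:3,r4:4
cycle 2: issue ADD r2<-Add2 // r0:2,r1:Add1,r2:Add2,r3:3,r4:4
cycle 3: issue MUL r2<-Mul1 // r0:2,r1:Add1,r2:Mul1,r3:3,r4:4
cycle 4: CDB Add1=11; issue MUL r1<-Mul2 // r0:2,r1:Mul2,r2:Mul1,r3:3,r4:4
cycle 5: CDB Add2=7; stall // r0:2,r1:Mul2,r2:Mul1,r3:3,r4:4
cycle 6: stall // r0:2,r1:Mul2,r2:Mul1,r3:3,r4:4
cycle 7: stall // r0:2,r1:Mul2,r2:Mul1,r3:3,r4:4
cycle 8: CDB Mul2=22; issue MUL r2<-Mul2 // r0:2,r1:22,r2:Mul2,r3:3,r4:4
cycle 9: CDB Mul1=14 // r0:2,r1:22,r2:Mul2,r3:3,r4:4

STATUS = TAG Mul2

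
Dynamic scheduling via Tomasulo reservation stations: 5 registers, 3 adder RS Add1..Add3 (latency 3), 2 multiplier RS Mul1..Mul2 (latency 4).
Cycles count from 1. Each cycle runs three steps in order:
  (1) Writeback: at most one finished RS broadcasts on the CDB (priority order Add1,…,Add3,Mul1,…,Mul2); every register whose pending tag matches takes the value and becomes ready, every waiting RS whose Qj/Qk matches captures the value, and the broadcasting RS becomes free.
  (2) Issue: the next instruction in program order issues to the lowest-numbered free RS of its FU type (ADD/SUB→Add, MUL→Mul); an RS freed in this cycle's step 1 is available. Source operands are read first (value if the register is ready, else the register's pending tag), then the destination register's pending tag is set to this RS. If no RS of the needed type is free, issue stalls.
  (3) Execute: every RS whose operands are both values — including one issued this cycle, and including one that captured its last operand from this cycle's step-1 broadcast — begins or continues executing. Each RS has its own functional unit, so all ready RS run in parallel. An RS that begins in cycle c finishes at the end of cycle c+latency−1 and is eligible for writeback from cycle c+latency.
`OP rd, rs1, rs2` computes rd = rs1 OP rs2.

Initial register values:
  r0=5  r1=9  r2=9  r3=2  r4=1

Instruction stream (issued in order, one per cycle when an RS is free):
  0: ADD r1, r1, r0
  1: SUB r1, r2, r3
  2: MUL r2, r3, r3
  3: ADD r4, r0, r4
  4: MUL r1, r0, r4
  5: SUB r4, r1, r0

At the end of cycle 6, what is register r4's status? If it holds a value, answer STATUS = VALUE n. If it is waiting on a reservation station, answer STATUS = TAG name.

STATUS = TAG Add2

c1: issue ADD r1<-Add1 | r0:5,r1:Add1,r2:9,r3:2,r4:1
c2: issue SUB r1<-Add2 | r0:5,r1:Add2,r2:9,r3:2,r4:1
c3: issue MUL r2<-Mul1 | r0:5,r1:Add2,r2:Mul1,r3:2,r4:1
c4: CDB Add1=14; issue ADD r4<-Add1 | r0:5,r1:Add2,r2:Mul1,r3:2,r4:Add1
c5: CDB Add2=7; issue MUL r1<-Mul2 | r0:5,r1:Mul2,r2:Mul1,r3:2,r4:Add1
c6: issue SUB r4<-Add2 | r0:5,r1:Mul2,r2:Mul1,r3:2,r4:Add2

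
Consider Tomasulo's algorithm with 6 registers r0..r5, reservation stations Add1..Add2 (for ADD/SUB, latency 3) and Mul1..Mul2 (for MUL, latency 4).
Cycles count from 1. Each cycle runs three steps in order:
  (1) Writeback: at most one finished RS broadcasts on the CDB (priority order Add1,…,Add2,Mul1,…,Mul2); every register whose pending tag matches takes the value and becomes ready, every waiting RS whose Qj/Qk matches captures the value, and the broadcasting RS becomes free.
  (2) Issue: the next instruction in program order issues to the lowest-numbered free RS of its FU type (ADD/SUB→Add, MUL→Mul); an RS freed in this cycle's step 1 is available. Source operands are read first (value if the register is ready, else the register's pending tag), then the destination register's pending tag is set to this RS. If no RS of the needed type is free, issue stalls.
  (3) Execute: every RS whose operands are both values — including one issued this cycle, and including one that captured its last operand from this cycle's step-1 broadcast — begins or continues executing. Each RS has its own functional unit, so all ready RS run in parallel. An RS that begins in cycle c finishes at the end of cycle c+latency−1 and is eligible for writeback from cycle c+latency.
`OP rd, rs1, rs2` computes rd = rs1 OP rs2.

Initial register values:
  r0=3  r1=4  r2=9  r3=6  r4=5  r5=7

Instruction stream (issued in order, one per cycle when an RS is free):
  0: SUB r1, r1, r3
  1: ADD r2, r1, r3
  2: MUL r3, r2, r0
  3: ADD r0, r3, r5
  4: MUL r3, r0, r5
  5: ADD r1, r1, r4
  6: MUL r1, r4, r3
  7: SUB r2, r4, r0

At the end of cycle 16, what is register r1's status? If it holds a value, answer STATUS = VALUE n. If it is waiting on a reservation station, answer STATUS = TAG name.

cycle 1: issue SUB r1<-Add1 // r0:3,r1:Add1,r2:9,r3:6,r4:5,r5:7
cycle 2: issue ADD r2<-Add2 // r0:3,r1:Add1,r2:Add2,r3:6,r4:5,r5:7
cycle 3: issue MUL r3<-Mul1 // r0:3,r1:Add1,r2:Add2,r3:Mul1,r4:5,r5:7
cycle 4: CDB Add1=-2; issue ADD r0<-Add1 // r0:Add1,r1:-2,r2:Add2,r3:Mul1,r4:5,r5:7
cycle 5: issue MUL r3<-Mul2 // r0:Add1,r1:-2,r2:Add2,r3:Mul2,r4:5,r5:7
cycle 6: stall // r0:Add1,r1:-2,r2:Add2,r3:Mul2,r4:5,r5:7
cycle 7: CDB Add2=4; issue ADD r1<-Add2 // r0:Add1,r1:Add2,r2:4,r3:Mul2,r4:5,r5:7
cycle 8: stall // r0:Add1,r1:Add2,r2:4,r3:Mul2,r4:5,r5:7
cycle 9: stall // r0:Add1,r1:Add2,r2:4,r3:Mul2,r4:5,r5:7
cycle 10: CDB Add2=3; stall // r0:Add1,r1:3,r2:4,r3:Mul2,r4:5,r5:7
cycle 11: CDB Mul1=12; issue MUL r1<-Mul1 // r0:Add1,r1:Mul1,r2:4,r3:Mul2,r4:5,r5:7
cycle 12: issue SUB r2<-Add2 // r0:Add1,r1:Mul1,r2:Add2,r3:Mul2,r4:5,r5:7
cycle 13: - // r0:Add1,r1:Mul1,r2:Add2,r3:Mul2,r4:5,r5:7
cycle 14: CDB Add1=19 // r0:19,r1:Mul1,r2:Add2,r3:Mul2,r4:5,r5:7
cycle 15: - // r0:19,r1:Mul1,r2:Add2,r3:Mul2,r4:5,r5:7
cycle 16: - // r0:19,r1:Mul1,r2:Add2,r3:Mul2,r4:5,r5:7

STATUS = TAG Mul1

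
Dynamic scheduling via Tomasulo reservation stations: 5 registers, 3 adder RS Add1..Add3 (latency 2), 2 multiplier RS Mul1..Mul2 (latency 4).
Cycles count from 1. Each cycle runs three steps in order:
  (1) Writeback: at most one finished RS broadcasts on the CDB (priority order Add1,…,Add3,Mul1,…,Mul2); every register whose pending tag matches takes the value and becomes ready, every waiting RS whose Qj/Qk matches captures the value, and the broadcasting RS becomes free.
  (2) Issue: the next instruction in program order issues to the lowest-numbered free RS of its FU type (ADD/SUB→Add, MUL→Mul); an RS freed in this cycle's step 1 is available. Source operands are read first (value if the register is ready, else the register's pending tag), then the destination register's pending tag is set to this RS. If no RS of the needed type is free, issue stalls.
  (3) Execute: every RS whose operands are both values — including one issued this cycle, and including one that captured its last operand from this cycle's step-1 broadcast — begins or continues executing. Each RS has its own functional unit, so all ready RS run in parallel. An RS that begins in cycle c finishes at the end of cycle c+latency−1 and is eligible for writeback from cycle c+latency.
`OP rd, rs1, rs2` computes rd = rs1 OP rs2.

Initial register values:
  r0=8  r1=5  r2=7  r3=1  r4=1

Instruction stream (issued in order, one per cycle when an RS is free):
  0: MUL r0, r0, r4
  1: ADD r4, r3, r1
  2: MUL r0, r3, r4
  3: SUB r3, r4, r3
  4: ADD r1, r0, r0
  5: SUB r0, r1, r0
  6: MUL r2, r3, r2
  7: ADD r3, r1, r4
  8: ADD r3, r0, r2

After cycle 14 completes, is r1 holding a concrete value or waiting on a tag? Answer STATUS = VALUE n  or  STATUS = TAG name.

STATUS = VALUE 12

cycle 1: issue MUL r0<-Mul1 // r0:Mul1,r1:5,r2:7,r3:1,r4:1
cycle 2: issue ADD r4<-Add1 // r0:Mul1,r1:5,r2:7,r3:1,r4:Add1
cycle 3: issue MUL r0<-Mul2 // r0:Mul2,r1:5,r2:7,r3:1,r4:Add1
cycle 4: CDB Add1=6; issue SUB r3<-Add1 // r0:Mul2,r1:5,r2:7,r3:Add1,r4:6
cycle 5: CDB Mul1=8; issue ADD r1<-Add2 // r0:Mul2,r1:Add2,r2:7,r3:Add1,r4:6
cycle 6: CDB Add1=5; issue SUB r0<-Add1 // r0:Add1,r1:Add2,r2:7,r3:5,r4:6
cycle 7: issue MUL r2<-Mul1 // r0:Add1,r1:Add2,r2:Mul1,r3:5,r4:6
cycle 8: CDB Mul2=6; issue ADD r3<-Add3 // r0:Add1,r1:Add2,r2:Mul1,r3:Add3,r4:6
cycle 9: stall // r0:Add1,r1:Add2,r2:Mul1,r3:Add3,r4:6
cycle 10: CDB Add2=12; issue ADD r3<-Add2 // r0:Add1,r1:12,r2:Mul1,r3:Add2,r4:6
cycle 11: CDB Mul1=35 // r0:Add1,r1:12,r2:35,r3:Add2,r4:6
cycle 12: CDB Add1=6 // r0:6,r1:12,r2:35,r3:Add2,r4:6
cycle 13: CDB Add3=18 // r0:6,r1:12,r2:35,r3:Add2,r4:6
cycle 14: CDB Add2=41 // r0:6,r1:12,r2:35,r3:41,r4:6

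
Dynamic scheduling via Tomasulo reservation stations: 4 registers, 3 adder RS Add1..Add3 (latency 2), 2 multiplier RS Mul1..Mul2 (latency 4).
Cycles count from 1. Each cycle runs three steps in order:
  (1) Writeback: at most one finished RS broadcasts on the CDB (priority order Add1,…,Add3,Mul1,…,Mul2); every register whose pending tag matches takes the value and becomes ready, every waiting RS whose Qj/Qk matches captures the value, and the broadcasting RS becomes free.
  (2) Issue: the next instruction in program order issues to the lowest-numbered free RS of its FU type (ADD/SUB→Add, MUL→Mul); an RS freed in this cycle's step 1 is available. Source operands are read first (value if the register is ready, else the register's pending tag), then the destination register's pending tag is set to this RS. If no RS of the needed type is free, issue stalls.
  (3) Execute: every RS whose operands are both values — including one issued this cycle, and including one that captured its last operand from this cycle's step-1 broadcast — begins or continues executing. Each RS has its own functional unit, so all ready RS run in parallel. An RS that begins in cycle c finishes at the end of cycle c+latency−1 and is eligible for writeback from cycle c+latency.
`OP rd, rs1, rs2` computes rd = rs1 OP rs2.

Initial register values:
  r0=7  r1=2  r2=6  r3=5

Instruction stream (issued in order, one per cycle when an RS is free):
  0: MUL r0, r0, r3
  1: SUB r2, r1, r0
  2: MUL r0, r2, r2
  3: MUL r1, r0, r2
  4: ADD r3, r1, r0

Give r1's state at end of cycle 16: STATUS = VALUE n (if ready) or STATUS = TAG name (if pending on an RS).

STATUS = VALUE -35937

  c1: issue MUL r0<-Mul1  regs: r0:Mul1,r1:2,r2:6,r3:5
  c2: issue SUB r2<-Add1  regs: r0:Mul1,r1:2,r2:Add1,r3:5
  c3: issue MUL r0<-Mul2  regs: r0:Mul2,r1:2,r2:Add1,r3:5
  c4: stall  regs: r0:Mul2,r1:2,r2:Add1,r3:5
  c5: CDB Mul1=35; issue MUL r1<-Mul1  regs: r0:Mul2,r1:Mul1,r2:Add1,r3:5
  c6: issue ADD r3<-Add2  regs: r0:Mul2,r1:Mul1,r2:Add1,r3:Add2
  c7: CDB Add1=-33  regs: r0:Mul2,r1:Mul1,r2:-33,r3:Add2
  c8: -  regs: r0:Mul2,r1:Mul1,r2:-33,r3:Add2
  c9: -  regs: r0:Mul2,r1:Mul1,r2:-33,r3:Add2
  c10: -  regs: r0:Mul2,r1:Mul1,r2:-33,r3:Add2
  c11: CDB Mul2=1089  regs: r0:1089,r1:Mul1,r2:-33,r3:Add2
  c12: -  regs: r0:1089,r1:Mul1,r2:-33,r3:Add2
  c13: -  regs: r0:1089,r1:Mul1,r2:-33,r3:Add2
  c14: -  regs: r0:1089,r1:Mul1,r2:-33,r3:Add2
  c15: CDB Mul1=-35937  regs: r0:1089,r1:-35937,r2:-33,r3:Add2
  c16: -  regs: r0:1089,r1:-35937,r2:-33,r3:Add2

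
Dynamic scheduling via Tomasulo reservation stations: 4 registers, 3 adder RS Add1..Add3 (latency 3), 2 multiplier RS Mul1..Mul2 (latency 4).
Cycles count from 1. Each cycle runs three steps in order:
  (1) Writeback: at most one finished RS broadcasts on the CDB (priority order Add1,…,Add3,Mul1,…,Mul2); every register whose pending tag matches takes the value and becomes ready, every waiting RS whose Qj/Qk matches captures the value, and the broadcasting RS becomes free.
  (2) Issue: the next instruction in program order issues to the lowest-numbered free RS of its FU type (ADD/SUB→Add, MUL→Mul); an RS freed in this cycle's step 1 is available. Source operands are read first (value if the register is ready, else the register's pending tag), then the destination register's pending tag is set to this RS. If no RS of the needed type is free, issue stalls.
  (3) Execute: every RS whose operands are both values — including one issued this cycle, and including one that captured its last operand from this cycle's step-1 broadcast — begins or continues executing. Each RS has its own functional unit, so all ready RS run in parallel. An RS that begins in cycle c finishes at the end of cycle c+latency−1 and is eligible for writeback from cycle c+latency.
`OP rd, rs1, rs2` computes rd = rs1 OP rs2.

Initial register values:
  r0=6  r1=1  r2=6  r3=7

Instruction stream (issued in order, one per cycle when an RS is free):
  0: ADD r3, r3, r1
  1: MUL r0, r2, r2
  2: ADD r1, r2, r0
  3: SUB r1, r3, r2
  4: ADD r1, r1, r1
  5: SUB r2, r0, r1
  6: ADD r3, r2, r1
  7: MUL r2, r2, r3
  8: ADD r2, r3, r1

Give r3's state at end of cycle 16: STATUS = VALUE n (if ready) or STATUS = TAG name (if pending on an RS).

STATUS = VALUE 36

cycle 1: issue ADD r3<-Add1 // r0:6,r1:1,r2:6,r3:Add1
cycle 2: issue MUL r0<-Mul1 // r0:Mul1,r1:1,r2:6,r3:Add1
cycle 3: issue ADD r1<-Add2 // r0:Mul1,r1:Add2,r2:6,r3:Add1
cycle 4: CDB Add1=8; issue SUB r1<-Add1 // r0:Mul1,r1:Add1,r2:6,r3:8
cycle 5: issue ADD r1<-Add3 // r0:Mul1,r1:Add3,r2:6,r3:8
cycle 6: CDB Mul1=36; stall // r0:36,r1:Add3,r2:6,r3:8
cycle 7: CDB Add1=2; issue SUB r2<-Add1 // r0:36,r1:Add3,r2:Add1,r3:8
cycle 8: stall // r0:36,r1:Add3,r2:Add1,r3:8
cycle 9: CDB Add2=42; issue ADD r3<-Add2 // r0:36,r1:Add3,r2:Add1,r3:Add2
cycle 10: CDB Add3=4; issue MUL r2<-Mul1 // r0:36,r1:4,r2:Mul1,r3:Add2
cycle 11: issue ADD r2<-Add3 // r0:36,r1:4,r2:Add3,r3:Add2
cycle 12: - // r0:36,r1:4,r2:Add3,r3:Add2
cycle 13: CDB Add1=32 // r0:36,r1:4,r2:Add3,r3:Add2
cycle 14: - // r0:36,r1:4,r2:Add3,r3:Add2
cycle 15: - // r0:36,r1:4,r2:Add3,r3:Add2
cycle 16: CDB Add2=36 // r0:36,r1:4,r2:Add3,r3:36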